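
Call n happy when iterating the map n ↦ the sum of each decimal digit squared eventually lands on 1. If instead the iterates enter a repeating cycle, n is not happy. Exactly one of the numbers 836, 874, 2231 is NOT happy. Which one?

2231

836: 836 → 109 → 82 → 68 → 100 → 1  — reaches 1 (happy)
874: 874 → 129 → 86 → 100 → 1  — reaches 1 (happy)
2231: 2231 → 18 → 65 → 61 → 37 → 58 → 89 → 145 → 42 → 20 → 4 → 16 → 37  — repeats 37 (not happy)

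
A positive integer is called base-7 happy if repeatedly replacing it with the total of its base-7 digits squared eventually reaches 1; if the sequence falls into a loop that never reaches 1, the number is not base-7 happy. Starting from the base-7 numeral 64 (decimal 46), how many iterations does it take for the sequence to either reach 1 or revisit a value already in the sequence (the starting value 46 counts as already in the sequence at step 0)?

3

46 = (6,4)_7 → 52
52 = (1,0,3)_7 → 10
10 = (1,3)_7 → 10  — 10 repeats.
That took 3 steps.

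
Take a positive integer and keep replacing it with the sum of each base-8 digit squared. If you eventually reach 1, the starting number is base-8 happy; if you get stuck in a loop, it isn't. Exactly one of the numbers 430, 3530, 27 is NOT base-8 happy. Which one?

3530

430: 430 → 97 → 18 → 8 → 1  — reaches 1 (base-8 happy)
3530: 3530 → 90 → 14 → 37 → 41 → 26 → 13 → 26  — repeats 26 (not base-8 happy)
27: 27 → 18 → 8 → 1  — reaches 1 (base-8 happy)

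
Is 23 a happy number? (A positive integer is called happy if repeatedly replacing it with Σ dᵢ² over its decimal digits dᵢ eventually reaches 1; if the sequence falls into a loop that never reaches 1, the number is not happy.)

happy

23 → 2² + 3² = 13
13 → 1² + 3² = 10
10 → 1² + 0² = 1  — reached 1.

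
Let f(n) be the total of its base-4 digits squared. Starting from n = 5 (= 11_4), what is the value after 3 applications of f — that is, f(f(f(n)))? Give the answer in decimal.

1

5 = (1,1)_4 → 1² + 1² = 2
2 = (2)_4 → 2² = 4
4 = (1,0)_4 → 1² + 0² = 1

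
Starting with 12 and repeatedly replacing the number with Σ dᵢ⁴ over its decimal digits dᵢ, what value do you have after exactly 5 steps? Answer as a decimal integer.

12 → 1⁴ + 2⁴ = 17
17 → 1⁴ + 7⁴ = 2402
2402 → 2⁴ + 4⁴ + 0⁴ + 2⁴ = 288
288 → 2⁴ + 8⁴ + 8⁴ = 8208
8208 → 8⁴ + 2⁴ + 0⁴ + 8⁴ = 8208

8208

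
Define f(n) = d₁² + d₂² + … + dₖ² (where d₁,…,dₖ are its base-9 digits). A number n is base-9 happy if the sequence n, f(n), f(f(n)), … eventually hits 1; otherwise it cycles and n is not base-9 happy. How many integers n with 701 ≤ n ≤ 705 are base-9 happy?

701: 701 → 153 → 65 → 53 → 89 → 65  — not base-9 happy
702: 702 → 100 → 6 → 36 → 16 → 50 → 50  — not base-9 happy
703: 703 → 101 → 9 → 1  — base-9 happy
704: 704 → 104 → 30 → 18 → 4 → 16 → 50 → 50  — not base-9 happy
705: 705 → 109 → 11 → 5 → 25 → 53 → 89 → 65 → 53  — not base-9 happy
base-9 happy: 703

1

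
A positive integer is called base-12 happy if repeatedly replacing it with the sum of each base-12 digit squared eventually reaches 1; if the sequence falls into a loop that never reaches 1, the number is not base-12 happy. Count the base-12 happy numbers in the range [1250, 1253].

1250: 1250 → 132 → 121 → 101 → 89 → 74 → 40 → 25 → 5 → 25  (repeats 25)
1251: 1251 → 137 → 146 → 5 → 25 → 5  (repeats 5)
1252: 1252 → 144 → 1  (reaches 1)
1253: 1253 → 153 → 82 → 136 → 137 → 146 → 5 → 25 → 5  (repeats 5)
base-12 happy: 1252

1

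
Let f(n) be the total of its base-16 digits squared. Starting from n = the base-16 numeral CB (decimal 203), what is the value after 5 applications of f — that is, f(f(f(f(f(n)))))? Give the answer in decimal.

200

203 = (12,11)_16 → 12² + 11² = 265
265 = (1,0,9)_16 → 1² + 0² + 9² = 82
82 = (5,2)_16 → 5² + 2² = 29
29 = (1,13)_16 → 1² + 13² = 170
170 = (10,10)_16 → 10² + 10² = 200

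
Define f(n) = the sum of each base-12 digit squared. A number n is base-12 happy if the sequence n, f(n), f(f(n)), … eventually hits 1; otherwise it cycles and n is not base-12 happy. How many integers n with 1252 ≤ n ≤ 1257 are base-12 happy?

1

1252: 1252 → 144 → 1  (reaches 1)
1253: 1253 → 153 → 82 → 136 → 137 → 146 → 5 → 25 → 5  (repeats 5)
1254: 1254 → 164 → 66 → 61 → 26 → 8 → 64 → 41 → 34 → 104 → 128 → 164  (repeats 164)
1255: 1255 → 177 → 86 → 53 → 41 → 34 → 104 → 128 → 164 → 66 → 61 → 26 → 8 → 64 → 41  (repeats 41)
1256: 1256 → 192 → 17 → 26 → 8 → 64 → 41 → 34 → 104 → 128 → 164 → 66 → 61 → 26  (repeats 26)
1257: 1257 → 209 → 51 → 25 → 5 → 25  (repeats 25)
base-12 happy: 1252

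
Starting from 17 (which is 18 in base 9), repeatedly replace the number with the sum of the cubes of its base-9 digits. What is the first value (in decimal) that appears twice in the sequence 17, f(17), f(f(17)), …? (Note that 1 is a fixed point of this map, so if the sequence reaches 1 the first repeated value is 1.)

27

17 = (1,8)_9 → 1³ + 8³ = 1 + 512 = 513
513 = (6,3,0)_9 → 6³ + 3³ + 0³ = 216 + 27 + 0 = 243
243 = (3,0,0)_9 → 3³ + 0³ + 0³ = 27 + 0 + 0 = 27
27 = (3,0)_9 → 3³ + 0³ = 27 + 0 = 27  — 27 already appeared earlier.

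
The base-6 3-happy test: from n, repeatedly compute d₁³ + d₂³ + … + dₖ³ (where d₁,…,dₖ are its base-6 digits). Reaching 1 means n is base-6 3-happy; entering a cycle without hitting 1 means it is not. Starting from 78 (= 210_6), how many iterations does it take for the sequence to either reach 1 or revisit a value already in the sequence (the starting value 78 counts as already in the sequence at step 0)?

78 = (2,1,0)_6 → 2³ + 1³ + 0³ = 8 + 1 + 0 = 9
9 = (1,3)_6 → 1³ + 3³ = 1 + 27 = 28
28 = (4,4)_6 → 4³ + 4³ = 64 + 64 = 128
128 = (3,3,2)_6 → 3³ + 3³ + 2³ = 27 + 27 + 8 = 62
62 = (1,4,2)_6 → 1³ + 4³ + 2³ = 1 + 64 + 8 = 73
73 = (2,0,1)_6 → 2³ + 0³ + 1³ = 8 + 0 + 1 = 9  — 9 repeats.
That took 6 steps.

6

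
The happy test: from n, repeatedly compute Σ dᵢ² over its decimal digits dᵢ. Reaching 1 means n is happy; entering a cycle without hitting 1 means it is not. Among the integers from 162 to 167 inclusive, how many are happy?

162: 162 → 41 → 17 → 50 → 25 → 29 → 85 → 89 → 145 → 42 → 20 → 4 → 16 → 37 → 58 → 89  — not happy
163: 163 → 46 → 52 → 29 → 85 → 89 → 145 → 42 → 20 → 4 → 16 → 37 → 58 → 89  — not happy
164: 164 → 53 → 34 → 25 → 29 → 85 → 89 → 145 → 42 → 20 → 4 → 16 → 37 → 58 → 89  — not happy
165: 165 → 62 → 40 → 16 → 37 → 58 → 89 → 145 → 42 → 20 → 4 → 16  — not happy
166: 166 → 73 → 58 → 89 → 145 → 42 → 20 → 4 → 16 → 37 → 58  — not happy
167: 167 → 86 → 100 → 1  — happy
happy: 167

1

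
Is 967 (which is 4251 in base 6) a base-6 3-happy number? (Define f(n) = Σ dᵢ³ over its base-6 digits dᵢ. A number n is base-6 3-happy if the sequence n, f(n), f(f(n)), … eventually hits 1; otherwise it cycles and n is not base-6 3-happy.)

967 = (4,2,5,1)_6 → 4³ + 2³ + 5³ + 1³ = 198
198 = (5,3,0)_6 → 5³ + 3³ + 0³ = 152
152 = (4,1,2)_6 → 4³ + 1³ + 2³ = 73
73 = (2,0,1)_6 → 2³ + 0³ + 1³ = 9
9 = (1,3)_6 → 1³ + 3³ = 28
28 = (4,4)_6 → 4³ + 4³ = 128
128 = (3,3,2)_6 → 3³ + 3³ + 2³ = 62
62 = (1,4,2)_6 → 1³ + 4³ + 2³ = 73  — 73 already seen; the sequence cycles without reaching 1.

not base-6 3-happy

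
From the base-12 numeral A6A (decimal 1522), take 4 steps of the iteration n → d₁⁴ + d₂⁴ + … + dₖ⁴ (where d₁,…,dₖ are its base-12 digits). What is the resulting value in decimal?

17267

1522 = (10,6,10)_12 → 21296
21296 = (1,0,3,10,8)_12 → 14178
14178 = (8,2,5,6)_12 → 6033
6033 = (3,5,10,9)_12 → 17267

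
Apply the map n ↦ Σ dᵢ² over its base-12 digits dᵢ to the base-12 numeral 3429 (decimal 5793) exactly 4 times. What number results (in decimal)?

20

5793 = (3,4,2,9)_12 → 110
110 = (9,2)_12 → 85
85 = (7,1)_12 → 50
50 = (4,2)_12 → 20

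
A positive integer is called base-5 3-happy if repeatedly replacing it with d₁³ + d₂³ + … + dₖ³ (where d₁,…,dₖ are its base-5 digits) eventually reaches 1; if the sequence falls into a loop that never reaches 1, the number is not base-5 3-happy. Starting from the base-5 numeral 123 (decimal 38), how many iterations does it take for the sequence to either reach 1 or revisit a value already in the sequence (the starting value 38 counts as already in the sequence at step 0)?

5

38 = (1,2,3)_5 → 1³ + 2³ + 3³ = 1 + 8 + 27 = 36
36 = (1,2,1)_5 → 1³ + 2³ + 1³ = 1 + 8 + 1 = 10
10 = (2,0)_5 → 2³ + 0³ = 8 + 0 = 8
8 = (1,3)_5 → 1³ + 3³ = 1 + 27 = 28
28 = (1,0,3)_5 → 1³ + 0³ + 3³ = 1 + 0 + 27 = 28  — 28 repeats.
That took 5 steps.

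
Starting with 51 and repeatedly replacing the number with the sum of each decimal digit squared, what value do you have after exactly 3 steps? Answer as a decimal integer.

16

51 → 5² + 1² = 26
26 → 2² + 6² = 40
40 → 4² + 0² = 16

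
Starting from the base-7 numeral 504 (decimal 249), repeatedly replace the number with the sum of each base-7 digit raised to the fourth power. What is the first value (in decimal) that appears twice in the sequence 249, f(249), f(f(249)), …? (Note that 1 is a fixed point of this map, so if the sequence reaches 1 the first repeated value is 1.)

1923

249 = (5,0,4)_7 → 5⁴ + 0⁴ + 4⁴ = 881
881 = (2,3,6,6)_7 → 2⁴ + 3⁴ + 6⁴ + 6⁴ = 2689
2689 = (1,0,5,6,1)_7 → 1⁴ + 0⁴ + 5⁴ + 6⁴ + 1⁴ = 1923
1923 = (5,4,1,5)_7 → 5⁴ + 4⁴ + 1⁴ + 5⁴ = 1507
1507 = (4,2,5,2)_7 → 4⁴ + 2⁴ + 5⁴ + 2⁴ = 913
913 = (2,4,4,3)_7 → 2⁴ + 4⁴ + 4⁴ + 3⁴ = 609
609 = (1,5,3,0)_7 → 1⁴ + 5⁴ + 3⁴ + 0⁴ = 707
707 = (2,0,3,0)_7 → 2⁴ + 0⁴ + 3⁴ + 0⁴ = 97
97 = (1,6,6)_7 → 1⁴ + 6⁴ + 6⁴ = 2593
2593 = (1,0,3,6,3)_7 → 1⁴ + 0⁴ + 3⁴ + 6⁴ + 3⁴ = 1459
1459 = (4,1,5,3)_7 → 4⁴ + 1⁴ + 5⁴ + 3⁴ = 963
963 = (2,5,4,4)_7 → 2⁴ + 5⁴ + 4⁴ + 4⁴ = 1153
1153 = (3,2,3,5)_7 → 3⁴ + 2⁴ + 3⁴ + 5⁴ = 803
803 = (2,2,2,5)_7 → 2⁴ + 2⁴ + 2⁴ + 5⁴ = 673
673 = (1,6,5,1)_7 → 1⁴ + 6⁴ + 5⁴ + 1⁴ = 1923  — 1923 already appeared earlier.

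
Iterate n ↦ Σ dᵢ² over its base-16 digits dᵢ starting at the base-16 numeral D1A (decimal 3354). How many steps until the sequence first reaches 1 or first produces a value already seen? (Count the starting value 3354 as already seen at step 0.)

9

3354 = (13,1,10)_16 → 13² + 1² + 10² = 169 + 1 + 100 = 270
270 = (1,0,14)_16 → 1² + 0² + 14² = 1 + 0 + 196 = 197
197 = (12,5)_16 → 12² + 5² = 144 + 25 = 169
169 = (10,9)_16 → 10² + 9² = 100 + 81 = 181
181 = (11,5)_16 → 11² + 5² = 121 + 25 = 146
146 = (9,2)_16 → 9² + 2² = 81 + 4 = 85
85 = (5,5)_16 → 5² + 5² = 25 + 25 = 50
50 = (3,2)_16 → 3² + 2² = 9 + 4 = 13
13 = (13)_16 → 13² = 169  — 169 repeats.
That took 9 steps.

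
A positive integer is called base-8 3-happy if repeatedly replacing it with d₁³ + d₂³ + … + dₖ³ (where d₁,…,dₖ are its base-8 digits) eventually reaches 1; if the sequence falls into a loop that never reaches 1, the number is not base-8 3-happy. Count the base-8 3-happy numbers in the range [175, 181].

175: 175 → 476 → 434 → 440 → 559 → 469 → 476  (repeats 476)
176: 176 → 224 → 91 → 55 → 559 → 469 → 476 → 434 → 440 → 559  (repeats 559)
177: 177 → 225 → 92 → 92  (repeats 92)
178: 178 → 232 → 152 → 35 → 91 → 55 → 559 → 469 → 476 → 434 → 440 → 559  (repeats 559)
179: 179 → 251 → 397 → 342 → 349 → 277 → 197 → 152 → 35 → 91 → 55 → 559 → 469 → 476 → 434 → 440 → 559  (repeats 559)
180: 180 → 288 → 128 → 8 → 1  (reaches 1)
181: 181 → 349 → 277 → 197 → 152 → 35 → 91 → 55 → 559 → 469 → 476 → 434 → 440 → 559  (repeats 559)
base-8 3-happy: 180

1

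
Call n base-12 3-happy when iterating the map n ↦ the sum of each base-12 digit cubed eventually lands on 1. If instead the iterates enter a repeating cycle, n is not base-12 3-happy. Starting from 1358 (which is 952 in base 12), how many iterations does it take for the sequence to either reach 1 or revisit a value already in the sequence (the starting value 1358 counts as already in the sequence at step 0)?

1358 = (9,5,2)_12 → 9³ + 5³ + 2³ = 862
862 = (5,11,10)_12 → 5³ + 11³ + 10³ = 2456
2456 = (1,5,0,8)_12 → 1³ + 5³ + 0³ + 8³ = 638
638 = (4,5,2)_12 → 4³ + 5³ + 2³ = 197
197 = (1,4,5)_12 → 1³ + 4³ + 5³ = 190
190 = (1,3,10)_12 → 1³ + 3³ + 10³ = 1028
1028 = (7,1,8)_12 → 7³ + 1³ + 8³ = 856
856 = (5,11,4)_12 → 5³ + 11³ + 4³ = 1520
1520 = (10,6,8)_12 → 10³ + 6³ + 8³ = 1728
1728 = (1,0,0,0)_12 → 1³ + 0³ + 0³ + 0³ = 1  — reached 1.
That took 10 steps.

10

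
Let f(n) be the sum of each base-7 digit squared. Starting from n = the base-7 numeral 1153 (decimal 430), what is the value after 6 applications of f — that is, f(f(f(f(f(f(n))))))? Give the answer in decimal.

10

430 = (1,1,5,3)_7 → 36
36 = (5,1)_7 → 26
26 = (3,5)_7 → 34
34 = (4,6)_7 → 52
52 = (1,0,3)_7 → 10
10 = (1,3)_7 → 10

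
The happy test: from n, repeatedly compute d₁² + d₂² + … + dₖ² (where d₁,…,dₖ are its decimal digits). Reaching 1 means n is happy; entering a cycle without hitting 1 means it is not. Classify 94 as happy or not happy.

happy

94 → 9² + 4² = 97
97 → 9² + 7² = 130
130 → 1² + 3² + 0² = 10
10 → 1² + 0² = 1  — reached 1.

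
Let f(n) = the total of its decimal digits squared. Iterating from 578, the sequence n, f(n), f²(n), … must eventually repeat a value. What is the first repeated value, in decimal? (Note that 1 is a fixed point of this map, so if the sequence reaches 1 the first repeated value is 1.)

37

578 → 5² + 7² + 8² = 138
138 → 1² + 3² + 8² = 74
74 → 7² + 4² = 65
65 → 6² + 5² = 61
61 → 6² + 1² = 37
37 → 3² + 7² = 58
58 → 5² + 8² = 89
89 → 8² + 9² = 145
145 → 1² + 4² + 5² = 42
42 → 4² + 2² = 20
20 → 2² + 0² = 4
4 → 4² = 16
16 → 1² + 6² = 37  — 37 already appeared earlier.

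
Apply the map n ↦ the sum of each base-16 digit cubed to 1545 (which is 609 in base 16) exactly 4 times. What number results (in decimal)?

6669

1545 = (6,0,9)_16 → 6³ + 0³ + 9³ = 216 + 0 + 729 = 945
945 = (3,11,1)_16 → 3³ + 11³ + 1³ = 27 + 1331 + 1 = 1359
1359 = (5,4,15)_16 → 5³ + 4³ + 15³ = 125 + 64 + 3375 = 3564
3564 = (13,14,12)_16 → 13³ + 14³ + 12³ = 2197 + 2744 + 1728 = 6669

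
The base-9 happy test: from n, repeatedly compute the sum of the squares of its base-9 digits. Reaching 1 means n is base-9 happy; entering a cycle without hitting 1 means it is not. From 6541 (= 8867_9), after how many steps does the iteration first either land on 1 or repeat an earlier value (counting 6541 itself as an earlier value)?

5

6541 = (8,8,6,7)_9 → 8² + 8² + 6² + 7² = 213
213 = (2,5,6)_9 → 2² + 5² + 6² = 65
65 = (7,2)_9 → 7² + 2² = 53
53 = (5,8)_9 → 5² + 8² = 89
89 = (1,0,8)_9 → 1² + 0² + 8² = 65  — 65 repeats.
That took 5 steps.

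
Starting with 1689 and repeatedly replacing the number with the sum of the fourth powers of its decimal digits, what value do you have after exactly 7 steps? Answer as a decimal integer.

1689 → 1⁴ + 6⁴ + 8⁴ + 9⁴ = 11954
11954 → 1⁴ + 1⁴ + 9⁴ + 5⁴ + 4⁴ = 7444
7444 → 7⁴ + 4⁴ + 4⁴ + 4⁴ = 3169
3169 → 3⁴ + 1⁴ + 6⁴ + 9⁴ = 7939
7939 → 7⁴ + 9⁴ + 3⁴ + 9⁴ = 15604
15604 → 1⁴ + 5⁴ + 6⁴ + 0⁴ + 4⁴ = 2178
2178 → 2⁴ + 1⁴ + 7⁴ + 8⁴ = 6514

6514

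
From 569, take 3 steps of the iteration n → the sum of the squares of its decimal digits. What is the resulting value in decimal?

5

569 → 5² + 6² + 9² = 142
142 → 1² + 4² + 2² = 21
21 → 2² + 1² = 5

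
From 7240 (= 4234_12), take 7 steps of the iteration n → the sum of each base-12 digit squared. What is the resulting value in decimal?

50

7240 = (4,2,3,4)_12 → 4² + 2² + 3² + 4² = 45
45 = (3,9)_12 → 3² + 9² = 90
90 = (7,6)_12 → 7² + 6² = 85
85 = (7,1)_12 → 7² + 1² = 50
50 = (4,2)_12 → 4² + 2² = 20
20 = (1,8)_12 → 1² + 8² = 65
65 = (5,5)_12 → 5² + 5² = 50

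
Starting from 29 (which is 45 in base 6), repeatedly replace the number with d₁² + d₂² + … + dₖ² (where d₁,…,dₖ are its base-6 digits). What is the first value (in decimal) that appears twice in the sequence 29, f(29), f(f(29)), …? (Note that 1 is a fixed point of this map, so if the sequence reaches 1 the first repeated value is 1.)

29 = (4,5)_6 → 4² + 5² = 41
41 = (1,0,5)_6 → 1² + 0² + 5² = 26
26 = (4,2)_6 → 4² + 2² = 20
20 = (3,2)_6 → 3² + 2² = 13
13 = (2,1)_6 → 2² + 1² = 5
5 = (5)_6 → 5² = 25
25 = (4,1)_6 → 4² + 1² = 17
17 = (2,5)_6 → 2² + 5² = 29  — 29 already appeared earlier.

29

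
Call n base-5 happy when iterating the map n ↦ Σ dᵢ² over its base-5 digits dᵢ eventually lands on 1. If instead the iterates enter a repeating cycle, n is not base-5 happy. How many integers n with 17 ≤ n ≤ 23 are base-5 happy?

17: 17 → 13 → 13  — not base-5 happy
18: 18 → 18  — not base-5 happy
19: 19 → 25 → 1  — base-5 happy
20: 20 → 16 → 10 → 4 → 16  — not base-5 happy
21: 21 → 17 → 13 → 13  — not base-5 happy
22: 22 → 20 → 16 → 10 → 4 → 16  — not base-5 happy
23: 23 → 25 → 1  — base-5 happy
base-5 happy: 19, 23

2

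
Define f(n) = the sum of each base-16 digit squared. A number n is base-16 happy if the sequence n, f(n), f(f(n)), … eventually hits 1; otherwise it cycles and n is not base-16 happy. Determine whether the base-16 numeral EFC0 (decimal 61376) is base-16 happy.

base-16 happy

61376 = (14,15,12,0)_16 → 14² + 15² + 12² + 0² = 196 + 225 + 144 + 0 = 565
565 = (2,3,5)_16 → 2² + 3² + 5² = 4 + 9 + 25 = 38
38 = (2,6)_16 → 2² + 6² = 4 + 36 = 40
40 = (2,8)_16 → 2² + 8² = 4 + 64 = 68
68 = (4,4)_16 → 4² + 4² = 16 + 16 = 32
32 = (2,0)_16 → 2² + 0² = 4 + 0 = 4
4 = (4)_16 → 4² = 16
16 = (1,0)_16 → 1² + 0² = 1 + 0 = 1  — reached 1.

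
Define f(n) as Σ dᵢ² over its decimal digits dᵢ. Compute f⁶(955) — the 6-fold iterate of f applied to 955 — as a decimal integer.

955 → 9² + 5² + 5² = 81 + 25 + 25 = 131
131 → 1² + 3² + 1² = 1 + 9 + 1 = 11
11 → 1² + 1² = 1 + 1 = 2
2 → 2² = 4
4 → 4² = 16
16 → 1² + 6² = 1 + 36 = 37

37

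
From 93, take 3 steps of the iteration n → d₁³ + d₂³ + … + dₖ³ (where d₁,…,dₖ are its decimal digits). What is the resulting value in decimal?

93 → 9³ + 3³ = 756
756 → 7³ + 5³ + 6³ = 684
684 → 6³ + 8³ + 4³ = 792

792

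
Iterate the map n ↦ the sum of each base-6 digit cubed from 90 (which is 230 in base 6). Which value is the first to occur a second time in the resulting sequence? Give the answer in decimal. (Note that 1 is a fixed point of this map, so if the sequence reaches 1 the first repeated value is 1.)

90 = (2,3,0)_6 → 35
35 = (5,5)_6 → 250
250 = (1,0,5,4)_6 → 190
190 = (5,1,4)_6 → 190  — 190 already appeared earlier.

190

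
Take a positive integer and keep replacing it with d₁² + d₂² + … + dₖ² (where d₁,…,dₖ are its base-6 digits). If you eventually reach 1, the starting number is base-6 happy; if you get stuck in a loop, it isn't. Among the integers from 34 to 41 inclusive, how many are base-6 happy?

1

34: 34 → 41 → 26 → 20 → 13 → 5 → 25 → 17 → 29 → 41  — not base-6 happy
35: 35 → 50 → 9 → 10 → 17 → 29 → 41 → 26 → 20 → 13 → 5 → 25 → 17  — not base-6 happy
36: 36 → 1  — base-6 happy
37: 37 → 2 → 4 → 16 → 20 → 13 → 5 → 25 → 17 → 29 → 41 → 26 → 20  — not base-6 happy
38: 38 → 5 → 25 → 17 → 29 → 41 → 26 → 20 → 13 → 5  — not base-6 happy
39: 39 → 10 → 17 → 29 → 41 → 26 → 20 → 13 → 5 → 25 → 17  — not base-6 happy
40: 40 → 17 → 29 → 41 → 26 → 20 → 13 → 5 → 25 → 17  — not base-6 happy
41: 41 → 26 → 20 → 13 → 5 → 25 → 17 → 29 → 41  — not base-6 happy
base-6 happy: 36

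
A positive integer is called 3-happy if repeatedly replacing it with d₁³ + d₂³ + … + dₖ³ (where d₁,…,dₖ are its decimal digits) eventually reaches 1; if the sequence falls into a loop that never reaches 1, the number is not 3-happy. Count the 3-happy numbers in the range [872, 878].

872: 872 → 863 → 755 → 593 → 881 → 1025 → 134 → 92 → 737 → 713 → 371 → 371  — not 3-happy
873: 873 → 882 → 1032 → 36 → 243 → 99 → 1458 → 702 → 351 → 153 → 153  — not 3-happy
874: 874 → 919 → 1459 → 919  — not 3-happy
875: 875 → 980 → 1241 → 74 → 407 → 407  — not 3-happy
876: 876 → 1071 → 345 → 216 → 225 → 141 → 66 → 432 → 99 → 1458 → 702 → 351 → 153 → 153  — not 3-happy
877: 877 → 1198 → 1243 → 100 → 1  — 3-happy
878: 878 → 1367 → 587 → 980 → 1241 → 74 → 407 → 407  — not 3-happy
3-happy: 877

1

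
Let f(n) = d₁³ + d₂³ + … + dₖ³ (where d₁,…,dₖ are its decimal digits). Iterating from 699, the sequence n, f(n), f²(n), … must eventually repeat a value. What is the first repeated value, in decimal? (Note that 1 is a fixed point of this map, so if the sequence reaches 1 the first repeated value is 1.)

699 → 6³ + 9³ + 9³ = 1674
1674 → 1³ + 6³ + 7³ + 4³ = 624
624 → 6³ + 2³ + 4³ = 288
288 → 2³ + 8³ + 8³ = 1032
1032 → 1³ + 0³ + 3³ + 2³ = 36
36 → 3³ + 6³ = 243
243 → 2³ + 4³ + 3³ = 99
99 → 9³ + 9³ = 1458
1458 → 1³ + 4³ + 5³ + 8³ = 702
702 → 7³ + 0³ + 2³ = 351
351 → 3³ + 5³ + 1³ = 153
153 → 1³ + 5³ + 3³ = 153  — 153 already appeared earlier.

153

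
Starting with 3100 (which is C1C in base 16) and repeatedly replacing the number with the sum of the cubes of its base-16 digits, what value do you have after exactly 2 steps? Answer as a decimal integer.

2710

3100 = (12,1,12)_16 → 3457
3457 = (13,8,1)_16 → 2710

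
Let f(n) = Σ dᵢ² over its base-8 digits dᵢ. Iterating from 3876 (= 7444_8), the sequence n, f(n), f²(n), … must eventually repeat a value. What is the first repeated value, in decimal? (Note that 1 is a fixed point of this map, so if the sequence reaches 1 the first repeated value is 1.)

3876 = (7,4,4,4)_8 → 7² + 4² + 4² + 4² = 97
97 = (1,4,1)_8 → 1² + 4² + 1² = 18
18 = (2,2)_8 → 2² + 2² = 8
8 = (1,0)_8 → 1² + 0² = 1  — reached the fixed point 1.
1 → 1, so 1 is the first repeated value.

1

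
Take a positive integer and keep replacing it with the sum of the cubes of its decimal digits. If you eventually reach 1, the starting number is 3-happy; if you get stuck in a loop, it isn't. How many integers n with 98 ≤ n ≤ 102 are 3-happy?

98: 98 → 1241 → 74 → 407 → 407  — not 3-happy
99: 99 → 1458 → 702 → 351 → 153 → 153  — not 3-happy
100: 100 → 1  — 3-happy
101: 101 → 2 → 8 → 512 → 134 → 92 → 737 → 713 → 371 → 371  — not 3-happy
102: 102 → 9 → 729 → 1080 → 513 → 153 → 153  — not 3-happy
3-happy: 100

1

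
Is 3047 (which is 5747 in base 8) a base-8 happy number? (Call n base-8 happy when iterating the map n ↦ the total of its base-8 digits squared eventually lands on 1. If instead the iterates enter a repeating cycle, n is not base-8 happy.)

not base-8 happy

3047 = (5,7,4,7)_8 → 5² + 7² + 4² + 7² = 139
139 = (2,1,3)_8 → 2² + 1² + 3² = 14
14 = (1,6)_8 → 1² + 6² = 37
37 = (4,5)_8 → 4² + 5² = 41
41 = (5,1)_8 → 5² + 1² = 26
26 = (3,2)_8 → 3² + 2² = 13
13 = (1,5)_8 → 1² + 5² = 26  — 26 already seen; the sequence cycles without reaching 1.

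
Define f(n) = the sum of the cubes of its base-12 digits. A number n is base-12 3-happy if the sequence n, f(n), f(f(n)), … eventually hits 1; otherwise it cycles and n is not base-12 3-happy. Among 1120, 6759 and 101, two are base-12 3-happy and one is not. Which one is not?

1120

1120: 1120 → 1136 → 1855 → 1344 → 793 → 342 → 288 → 8 → 512 → 755 → 1464 → 1008 → 343 → 415 → 1351 → 1136  — repeats 1136 (not base-12 3-happy)
6759: 6759 → 2385 → 1010 → 351 → 160 → 66 → 341 → 197 → 190 → 1028 → 856 → 1520 → 1728 → 1  — reaches 1 (base-12 3-happy)
101: 101 → 637 → 190 → 1028 → 856 → 1520 → 1728 → 1  — reaches 1 (base-12 3-happy)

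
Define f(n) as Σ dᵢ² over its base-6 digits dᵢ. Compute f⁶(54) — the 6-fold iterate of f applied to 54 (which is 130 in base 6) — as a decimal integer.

20

54 = (1,3,0)_6 → 1² + 3² + 0² = 10
10 = (1,4)_6 → 1² + 4² = 17
17 = (2,5)_6 → 2² + 5² = 29
29 = (4,5)_6 → 4² + 5² = 41
41 = (1,0,5)_6 → 1² + 0² + 5² = 26
26 = (4,2)_6 → 4² + 2² = 20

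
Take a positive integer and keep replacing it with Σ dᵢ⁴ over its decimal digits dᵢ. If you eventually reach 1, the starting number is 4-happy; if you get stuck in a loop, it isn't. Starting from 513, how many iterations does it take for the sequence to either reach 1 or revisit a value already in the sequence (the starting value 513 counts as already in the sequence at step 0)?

513 → 5⁴ + 1⁴ + 3⁴ = 625 + 1 + 81 = 707
707 → 7⁴ + 0⁴ + 7⁴ = 2401 + 0 + 2401 = 4802
4802 → 4⁴ + 8⁴ + 0⁴ + 2⁴ = 256 + 4096 + 0 + 16 = 4368
4368 → 4⁴ + 3⁴ + 6⁴ + 8⁴ = 256 + 81 + 1296 + 4096 = 5729
5729 → 5⁴ + 7⁴ + 2⁴ + 9⁴ = 625 + 2401 + 16 + 6561 = 9603
9603 → 9⁴ + 6⁴ + 0⁴ + 3⁴ = 6561 + 1296 + 0 + 81 = 7938
7938 → 7⁴ + 9⁴ + 3⁴ + 8⁴ = 2401 + 6561 + 81 + 4096 = 13139
13139 → 1⁴ + 3⁴ + 1⁴ + 3⁴ + 9⁴ = 1 + 81 + 1 + 81 + 6561 = 6725
6725 → 6⁴ + 7⁴ + 2⁴ + 5⁴ = 1296 + 2401 + 16 + 625 = 4338
4338 → 4⁴ + 3⁴ + 3⁴ + 8⁴ = 256 + 81 + 81 + 4096 = 4514
4514 → 4⁴ + 5⁴ + 1⁴ + 4⁴ = 256 + 625 + 1 + 256 = 1138
1138 → 1⁴ + 1⁴ + 3⁴ + 8⁴ = 1 + 1 + 81 + 4096 = 4179
4179 → 4⁴ + 1⁴ + 7⁴ + 9⁴ = 256 + 1 + 2401 + 6561 = 9219
9219 → 9⁴ + 2⁴ + 1⁴ + 9⁴ = 6561 + 16 + 1 + 6561 = 13139  — 13139 repeats.
That took 14 steps.

14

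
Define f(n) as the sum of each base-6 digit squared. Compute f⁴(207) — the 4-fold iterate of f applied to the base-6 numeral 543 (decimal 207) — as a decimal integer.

17

207 = (5,4,3)_6 → 5² + 4² + 3² = 50
50 = (1,2,2)_6 → 1² + 2² + 2² = 9
9 = (1,3)_6 → 1² + 3² = 10
10 = (1,4)_6 → 1² + 4² = 17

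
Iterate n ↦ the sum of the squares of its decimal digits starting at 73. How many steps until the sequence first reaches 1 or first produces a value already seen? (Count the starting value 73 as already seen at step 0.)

9

73 → 7² + 3² = 58
58 → 5² + 8² = 89
89 → 8² + 9² = 145
145 → 1² + 4² + 5² = 42
42 → 4² + 2² = 20
20 → 2² + 0² = 4
4 → 4² = 16
16 → 1² + 6² = 37
37 → 3² + 7² = 58  — 58 repeats.
That took 9 steps.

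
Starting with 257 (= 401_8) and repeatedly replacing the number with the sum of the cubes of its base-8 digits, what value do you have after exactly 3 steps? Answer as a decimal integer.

8

257 = (4,0,1)_8 → 4³ + 0³ + 1³ = 65
65 = (1,0,1)_8 → 1³ + 0³ + 1³ = 2
2 = (2)_8 → 2³ = 8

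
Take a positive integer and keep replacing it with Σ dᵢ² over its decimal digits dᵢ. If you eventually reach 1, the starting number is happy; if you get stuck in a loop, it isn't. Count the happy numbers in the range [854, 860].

1

854: 854 → 105 → 26 → 40 → 16 → 37 → 58 → 89 → 145 → 42 → 20 → 4 → 16  (repeats 16)
855: 855 → 114 → 18 → 65 → 61 → 37 → 58 → 89 → 145 → 42 → 20 → 4 → 16 → 37  (repeats 37)
856: 856 → 125 → 30 → 9 → 81 → 65 → 61 → 37 → 58 → 89 → 145 → 42 → 20 → 4 → 16 → 37  (repeats 37)
857: 857 → 138 → 74 → 65 → 61 → 37 → 58 → 89 → 145 → 42 → 20 → 4 → 16 → 37  (repeats 37)
858: 858 → 153 → 35 → 34 → 25 → 29 → 85 → 89 → 145 → 42 → 20 → 4 → 16 → 37 → 58 → 89  (repeats 89)
859: 859 → 170 → 50 → 25 → 29 → 85 → 89 → 145 → 42 → 20 → 4 → 16 → 37 → 58 → 89  (repeats 89)
860: 860 → 100 → 1  (reaches 1)
happy: 860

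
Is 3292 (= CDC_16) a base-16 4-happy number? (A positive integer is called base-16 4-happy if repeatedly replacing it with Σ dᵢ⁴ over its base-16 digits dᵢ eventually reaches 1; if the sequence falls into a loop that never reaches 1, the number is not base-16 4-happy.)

not base-16 4-happy

3292 = (12,13,12)_16 → 12⁴ + 13⁴ + 12⁴ = 70033
70033 = (1,1,1,9,1)_16 → 1⁴ + 1⁴ + 1⁴ + 9⁴ + 1⁴ = 6565
6565 = (1,9,10,5)_16 → 1⁴ + 9⁴ + 10⁴ + 5⁴ = 17187
17187 = (4,3,2,3)_16 → 4⁴ + 3⁴ + 2⁴ + 3⁴ = 434
434 = (1,11,2)_16 → 1⁴ + 11⁴ + 2⁴ = 14658
14658 = (3,9,4,2)_16 → 3⁴ + 9⁴ + 4⁴ + 2⁴ = 6914
6914 = (1,11,0,2)_16 → 1⁴ + 11⁴ + 0⁴ + 2⁴ = 14658  — 14658 already seen; the sequence cycles without reaching 1.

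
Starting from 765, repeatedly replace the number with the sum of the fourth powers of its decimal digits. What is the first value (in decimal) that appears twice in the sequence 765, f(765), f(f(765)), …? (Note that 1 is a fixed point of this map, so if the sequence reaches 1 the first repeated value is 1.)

13139

765 → 7⁴ + 6⁴ + 5⁴ = 2401 + 1296 + 625 = 4322
4322 → 4⁴ + 3⁴ + 2⁴ + 2⁴ = 256 + 81 + 16 + 16 = 369
369 → 3⁴ + 6⁴ + 9⁴ = 81 + 1296 + 6561 = 7938
7938 → 7⁴ + 9⁴ + 3⁴ + 8⁴ = 2401 + 6561 + 81 + 4096 = 13139
13139 → 1⁴ + 3⁴ + 1⁴ + 3⁴ + 9⁴ = 1 + 81 + 1 + 81 + 6561 = 6725
6725 → 6⁴ + 7⁴ + 2⁴ + 5⁴ = 1296 + 2401 + 16 + 625 = 4338
4338 → 4⁴ + 3⁴ + 3⁴ + 8⁴ = 256 + 81 + 81 + 4096 = 4514
4514 → 4⁴ + 5⁴ + 1⁴ + 4⁴ = 256 + 625 + 1 + 256 = 1138
1138 → 1⁴ + 1⁴ + 3⁴ + 8⁴ = 1 + 1 + 81 + 4096 = 4179
4179 → 4⁴ + 1⁴ + 7⁴ + 9⁴ = 256 + 1 + 2401 + 6561 = 9219
9219 → 9⁴ + 2⁴ + 1⁴ + 9⁴ = 6561 + 16 + 1 + 6561 = 13139  — 13139 already appeared earlier.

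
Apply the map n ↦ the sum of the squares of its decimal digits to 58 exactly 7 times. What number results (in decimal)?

37

58 → 5² + 8² = 25 + 64 = 89
89 → 8² + 9² = 64 + 81 = 145
145 → 1² + 4² + 5² = 1 + 16 + 25 = 42
42 → 4² + 2² = 16 + 4 = 20
20 → 2² + 0² = 4 + 0 = 4
4 → 4² = 16
16 → 1² + 6² = 1 + 36 = 37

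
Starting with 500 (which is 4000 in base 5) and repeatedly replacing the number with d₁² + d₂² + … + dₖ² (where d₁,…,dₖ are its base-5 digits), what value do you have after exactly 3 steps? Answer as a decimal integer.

500 = (4,0,0,0)_5 → 4² + 0² + 0² + 0² = 16
16 = (3,1)_5 → 3² + 1² = 10
10 = (2,0)_5 → 2² + 0² = 4

4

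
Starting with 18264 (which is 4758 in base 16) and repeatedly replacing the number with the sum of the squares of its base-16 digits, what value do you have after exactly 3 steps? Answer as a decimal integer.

146

18264 = (4,7,5,8)_16 → 154
154 = (9,10)_16 → 181
181 = (11,5)_16 → 146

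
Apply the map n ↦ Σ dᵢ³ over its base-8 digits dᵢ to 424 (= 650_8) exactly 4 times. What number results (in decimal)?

424 = (6,5,0)_8 → 6³ + 5³ + 0³ = 341
341 = (5,2,5)_8 → 5³ + 2³ + 5³ = 258
258 = (4,0,2)_8 → 4³ + 0³ + 2³ = 72
72 = (1,1,0)_8 → 1³ + 1³ + 0³ = 2

2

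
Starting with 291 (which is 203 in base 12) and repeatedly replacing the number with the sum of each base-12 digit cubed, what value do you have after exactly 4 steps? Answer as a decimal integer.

1029

291 = (2,0,3)_12 → 2³ + 0³ + 3³ = 35
35 = (2,11)_12 → 2³ + 11³ = 1339
1339 = (9,3,7)_12 → 9³ + 3³ + 7³ = 1099
1099 = (7,7,7)_12 → 7³ + 7³ + 7³ = 1029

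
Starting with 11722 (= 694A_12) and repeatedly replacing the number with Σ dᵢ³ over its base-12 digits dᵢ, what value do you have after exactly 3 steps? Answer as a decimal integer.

1217

11722 = (6,9,4,10)_12 → 6³ + 9³ + 4³ + 10³ = 216 + 729 + 64 + 1000 = 2009
2009 = (1,1,11,5)_12 → 1³ + 1³ + 11³ + 5³ = 1 + 1 + 1331 + 125 = 1458
1458 = (10,1,6)_12 → 10³ + 1³ + 6³ = 1000 + 1 + 216 = 1217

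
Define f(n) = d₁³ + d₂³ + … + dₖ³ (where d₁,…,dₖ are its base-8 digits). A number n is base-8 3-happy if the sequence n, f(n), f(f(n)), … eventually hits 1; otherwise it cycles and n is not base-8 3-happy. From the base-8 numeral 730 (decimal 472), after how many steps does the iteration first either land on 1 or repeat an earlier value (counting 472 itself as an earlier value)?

14

472 = (7,3,0)_8 → 7³ + 3³ + 0³ = 343 + 27 + 0 = 370
370 = (5,6,2)_8 → 5³ + 6³ + 2³ = 125 + 216 + 8 = 349
349 = (5,3,5)_8 → 5³ + 3³ + 5³ = 125 + 27 + 125 = 277
277 = (4,2,5)_8 → 4³ + 2³ + 5³ = 64 + 8 + 125 = 197
197 = (3,0,5)_8 → 3³ + 0³ + 5³ = 27 + 0 + 125 = 152
152 = (2,3,0)_8 → 2³ + 3³ + 0³ = 8 + 27 + 0 = 35
35 = (4,3)_8 → 4³ + 3³ = 64 + 27 = 91
91 = (1,3,3)_8 → 1³ + 3³ + 3³ = 1 + 27 + 27 = 55
55 = (6,7)_8 → 6³ + 7³ = 216 + 343 = 559
559 = (1,0,5,7)_8 → 1³ + 0³ + 5³ + 7³ = 1 + 0 + 125 + 343 = 469
469 = (7,2,5)_8 → 7³ + 2³ + 5³ = 343 + 8 + 125 = 476
476 = (7,3,4)_8 → 7³ + 3³ + 4³ = 343 + 27 + 64 = 434
434 = (6,6,2)_8 → 6³ + 6³ + 2³ = 216 + 216 + 8 = 440
440 = (6,7,0)_8 → 6³ + 7³ + 0³ = 216 + 343 + 0 = 559  — 559 repeats.
That took 14 steps.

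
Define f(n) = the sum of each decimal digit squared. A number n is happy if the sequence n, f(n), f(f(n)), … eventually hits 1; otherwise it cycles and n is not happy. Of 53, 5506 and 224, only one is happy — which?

53: 53 → 34 → 25 → 29 → 85 → 89 → 145 → 42 → 20 → 4 → 16 → 37 → 58 → 89  — repeats 89 (not happy)
5506: 5506 → 86 → 100 → 1  — reaches 1 (happy)
224: 224 → 24 → 20 → 4 → 16 → 37 → 58 → 89 → 145 → 42 → 20  — repeats 20 (not happy)

5506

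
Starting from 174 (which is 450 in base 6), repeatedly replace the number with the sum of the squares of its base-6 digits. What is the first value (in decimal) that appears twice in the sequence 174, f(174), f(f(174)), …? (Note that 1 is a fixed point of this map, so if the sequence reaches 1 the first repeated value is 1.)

174 = (4,5,0)_6 → 41
41 = (1,0,5)_6 → 26
26 = (4,2)_6 → 20
20 = (3,2)_6 → 13
13 = (2,1)_6 → 5
5 = (5)_6 → 25
25 = (4,1)_6 → 17
17 = (2,5)_6 → 29
29 = (4,5)_6 → 41  — 41 already appeared earlier.

41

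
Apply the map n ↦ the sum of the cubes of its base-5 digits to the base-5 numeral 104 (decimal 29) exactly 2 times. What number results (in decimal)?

35

29 = (1,0,4)_5 → 1³ + 0³ + 4³ = 1 + 0 + 64 = 65
65 = (2,3,0)_5 → 2³ + 3³ + 0³ = 8 + 27 + 0 = 35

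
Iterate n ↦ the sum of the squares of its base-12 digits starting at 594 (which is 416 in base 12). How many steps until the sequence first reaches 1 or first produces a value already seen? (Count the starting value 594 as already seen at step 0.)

12

594 = (4,1,6)_12 → 4² + 1² + 6² = 53
53 = (4,5)_12 → 4² + 5² = 41
41 = (3,5)_12 → 3² + 5² = 34
34 = (2,10)_12 → 2² + 10² = 104
104 = (8,8)_12 → 8² + 8² = 128
128 = (10,8)_12 → 10² + 8² = 164
164 = (1,1,8)_12 → 1² + 1² + 8² = 66
66 = (5,6)_12 → 5² + 6² = 61
61 = (5,1)_12 → 5² + 1² = 26
26 = (2,2)_12 → 2² + 2² = 8
8 = (8)_12 → 8² = 64
64 = (5,4)_12 → 5² + 4² = 41  — 41 repeats.
That took 12 steps.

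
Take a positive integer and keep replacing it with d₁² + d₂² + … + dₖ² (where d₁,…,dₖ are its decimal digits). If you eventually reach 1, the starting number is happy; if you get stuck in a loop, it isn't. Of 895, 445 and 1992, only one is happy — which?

1992

895: 895 → 170 → 50 → 25 → 29 → 85 → 89 → 145 → 42 → 20 → 4 → 16 → 37 → 58 → 89  — repeats 89 (not happy)
445: 445 → 57 → 74 → 65 → 61 → 37 → 58 → 89 → 145 → 42 → 20 → 4 → 16 → 37  — repeats 37 (not happy)
1992: 1992 → 167 → 86 → 100 → 1  — reaches 1 (happy)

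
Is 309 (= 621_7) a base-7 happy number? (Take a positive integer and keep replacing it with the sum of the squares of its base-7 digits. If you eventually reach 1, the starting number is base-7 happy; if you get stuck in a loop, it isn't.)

309 = (6,2,1)_7 → 41
41 = (5,6)_7 → 61
61 = (1,1,5)_7 → 27
27 = (3,6)_7 → 45
45 = (6,3)_7 → 45  — 45 already seen; the sequence cycles without reaching 1.

not base-7 happy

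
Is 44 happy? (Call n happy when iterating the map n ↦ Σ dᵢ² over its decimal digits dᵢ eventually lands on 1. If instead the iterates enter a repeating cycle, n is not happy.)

44 → 4² + 4² = 32
32 → 3² + 2² = 13
13 → 1² + 3² = 10
10 → 1² + 0² = 1  — reached 1.

happy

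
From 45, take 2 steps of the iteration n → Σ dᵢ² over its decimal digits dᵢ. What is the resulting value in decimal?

45 → 4² + 5² = 16 + 25 = 41
41 → 4² + 1² = 16 + 1 = 17

17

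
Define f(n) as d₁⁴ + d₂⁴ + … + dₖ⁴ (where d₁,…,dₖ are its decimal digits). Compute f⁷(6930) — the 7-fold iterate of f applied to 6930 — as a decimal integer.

6930 → 6⁴ + 9⁴ + 3⁴ + 0⁴ = 7938
7938 → 7⁴ + 9⁴ + 3⁴ + 8⁴ = 13139
13139 → 1⁴ + 3⁴ + 1⁴ + 3⁴ + 9⁴ = 6725
6725 → 6⁴ + 7⁴ + 2⁴ + 5⁴ = 4338
4338 → 4⁴ + 3⁴ + 3⁴ + 8⁴ = 4514
4514 → 4⁴ + 5⁴ + 1⁴ + 4⁴ = 1138
1138 → 1⁴ + 1⁴ + 3⁴ + 8⁴ = 4179

4179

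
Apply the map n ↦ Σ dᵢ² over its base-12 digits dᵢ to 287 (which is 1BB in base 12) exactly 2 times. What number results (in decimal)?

287 = (1,11,11)_12 → 1² + 11² + 11² = 1 + 121 + 121 = 243
243 = (1,8,3)_12 → 1² + 8² + 3² = 1 + 64 + 9 = 74

74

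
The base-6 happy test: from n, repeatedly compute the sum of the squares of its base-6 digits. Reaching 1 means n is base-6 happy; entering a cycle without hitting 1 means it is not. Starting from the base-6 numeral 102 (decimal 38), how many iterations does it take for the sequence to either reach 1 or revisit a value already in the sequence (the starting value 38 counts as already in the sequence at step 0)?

38 = (1,0,2)_6 → 5
5 = (5)_6 → 25
25 = (4,1)_6 → 17
17 = (2,5)_6 → 29
29 = (4,5)_6 → 41
41 = (1,0,5)_6 → 26
26 = (4,2)_6 → 20
20 = (3,2)_6 → 13
13 = (2,1)_6 → 5  — 5 repeats.
That took 9 steps.

9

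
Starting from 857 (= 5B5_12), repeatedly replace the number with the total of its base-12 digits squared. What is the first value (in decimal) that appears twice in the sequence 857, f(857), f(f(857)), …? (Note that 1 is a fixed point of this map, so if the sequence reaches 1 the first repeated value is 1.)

857 = (5,11,5)_12 → 171
171 = (1,2,3)_12 → 14
14 = (1,2)_12 → 5
5 = (5)_12 → 25
25 = (2,1)_12 → 5  — 5 already appeared earlier.

5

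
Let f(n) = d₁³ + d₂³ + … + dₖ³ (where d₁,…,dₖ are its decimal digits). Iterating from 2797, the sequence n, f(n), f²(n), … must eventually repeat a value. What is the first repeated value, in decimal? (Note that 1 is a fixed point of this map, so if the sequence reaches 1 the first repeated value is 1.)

1

2797 → 2³ + 7³ + 9³ + 7³ = 8 + 343 + 729 + 343 = 1423
1423 → 1³ + 4³ + 2³ + 3³ = 1 + 64 + 8 + 27 = 100
100 → 1³ + 0³ + 0³ = 1 + 0 + 0 = 1  — reached the fixed point 1.
1 → 1, so 1 is the first repeated value.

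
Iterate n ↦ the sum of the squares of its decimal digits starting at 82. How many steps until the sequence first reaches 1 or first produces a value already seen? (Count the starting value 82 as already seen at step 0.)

82 → 8² + 2² = 64 + 4 = 68
68 → 6² + 8² = 36 + 64 = 100
100 → 1² + 0² + 0² = 1 + 0 + 0 = 1  — reached 1.
That took 3 steps.

3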